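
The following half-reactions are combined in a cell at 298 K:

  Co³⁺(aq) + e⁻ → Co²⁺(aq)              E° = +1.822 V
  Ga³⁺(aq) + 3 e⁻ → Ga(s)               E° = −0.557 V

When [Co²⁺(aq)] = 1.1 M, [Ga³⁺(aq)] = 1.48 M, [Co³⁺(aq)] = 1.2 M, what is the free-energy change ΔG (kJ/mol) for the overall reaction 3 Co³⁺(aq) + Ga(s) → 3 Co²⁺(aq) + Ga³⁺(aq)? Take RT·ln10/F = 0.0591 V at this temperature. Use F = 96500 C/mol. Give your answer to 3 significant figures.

−688 kJ/mol

E°cell = +1.822 − (−0.557) = +2.379 V; the balanced reaction transfers n = 3 electrons.
The reaction quotient is ([Co²⁺(aq)]^3·[Ga³⁺(aq)]) / [Co³⁺(aq)]^3 = 1.14; by Nernst, E = +2.379 − (0.0591/3)(0.057) = +2.3779 V.
Then ΔG = −nFE = −3 × 96500 × +2.3779 J/mol = −688 kJ/mol.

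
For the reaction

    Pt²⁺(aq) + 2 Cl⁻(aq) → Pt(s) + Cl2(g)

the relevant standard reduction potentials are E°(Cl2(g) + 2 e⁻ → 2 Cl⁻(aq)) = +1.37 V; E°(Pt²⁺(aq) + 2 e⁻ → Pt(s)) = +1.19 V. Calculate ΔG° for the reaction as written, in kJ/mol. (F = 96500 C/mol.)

In the reaction as written Pt²⁺(aq) is reduced, so the Pt²⁺/Pt couple is the cathode and Cl₂/Cl⁻ is the anode.
E°cell = +1.19 − (+1.37) = −0.18 V; balancing electrons gives n = 2.
ΔG° = −nFE°cell = −(2)(96500)(−0.18) J/mol = +34.7 kJ/mol.

+34.7 kJ/mol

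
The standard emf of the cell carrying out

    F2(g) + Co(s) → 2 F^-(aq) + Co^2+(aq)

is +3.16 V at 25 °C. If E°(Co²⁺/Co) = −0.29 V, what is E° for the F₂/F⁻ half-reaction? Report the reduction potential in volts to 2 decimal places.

+2.87 V

In the reaction as written the F₂/F⁻ couple is reduced (cathode) and Co²⁺/Co is oxidized (anode), so E°cell = E°(F₂/F⁻) − E°(Co²⁺/Co).
E°(F₂/F⁻) = E°cell + E°(anode) = +3.16 + (−0.29) = +2.87 V.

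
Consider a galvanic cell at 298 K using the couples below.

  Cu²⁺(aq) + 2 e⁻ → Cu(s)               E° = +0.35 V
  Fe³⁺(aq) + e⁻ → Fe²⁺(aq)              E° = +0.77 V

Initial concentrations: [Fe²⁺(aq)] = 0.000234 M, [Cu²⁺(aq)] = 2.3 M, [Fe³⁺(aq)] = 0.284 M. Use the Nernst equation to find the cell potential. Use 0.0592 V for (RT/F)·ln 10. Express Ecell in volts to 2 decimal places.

+0.59 V

The Fe³⁺/Fe²⁺ couple has the more positive E°, so it is the cathode; Cu²⁺/Cu is the anode.
E°cell = +0.77 − (+0.35) = +0.42 V, with n = 2 electrons transferred.
For the overall reaction 2 Fe³⁺(aq) + Cu(s) → 2 Fe²⁺(aq) + Cu²⁺(aq), Q = ([Fe²⁺(aq)]^2·[Cu²⁺(aq)]) / [Fe³⁺(aq)]^2 = 1.56×10^−6, giving log Q = −5.806.
By the Nernst equation, E = +0.42 − (0.0592/2)·(−5.806) = +0.59 V.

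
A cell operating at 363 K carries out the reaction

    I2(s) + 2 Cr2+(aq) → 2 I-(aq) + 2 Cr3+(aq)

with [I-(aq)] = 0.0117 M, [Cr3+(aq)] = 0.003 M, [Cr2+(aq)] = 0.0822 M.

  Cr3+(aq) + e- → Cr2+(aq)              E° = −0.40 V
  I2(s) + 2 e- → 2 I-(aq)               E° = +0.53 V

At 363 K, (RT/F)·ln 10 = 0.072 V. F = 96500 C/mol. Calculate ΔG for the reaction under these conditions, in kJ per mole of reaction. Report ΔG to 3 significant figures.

−226 kJ/mol

With I₂/I⁻ reduced at the cathode, E°cell = +0.53 − (−0.40) = +0.93 V and n = 2.
The reaction quotient is ([I-(aq)]^2·[Cr3+(aq)]^2) / [Cr2+(aq)]^2 = 1.82×10^−7; by Nernst, E = +0.93 − (0.072/2)(−6.739) = +1.1726 V.
ΔG = −nFE = −(2)(96500)(+1.1726) J/mol = −226 kJ/mol.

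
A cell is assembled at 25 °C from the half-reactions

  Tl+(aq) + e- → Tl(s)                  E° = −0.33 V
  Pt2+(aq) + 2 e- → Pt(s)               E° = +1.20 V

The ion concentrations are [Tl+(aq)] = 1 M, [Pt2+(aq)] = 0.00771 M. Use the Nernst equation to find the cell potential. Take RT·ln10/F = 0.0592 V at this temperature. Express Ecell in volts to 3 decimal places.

+1.467 V

Pt²⁺/Pt is reduced (cathode, E° = +1.20 V) and Tl⁺/Tl is oxidized (anode).
The standard potential is +1.20 − (−0.33) = +1.53 V and the balanced reaction transfers n = 2 electrons.
The balanced reaction is Pt2+(aq) + 2 Tl(s) → Pt(s) + 2 Tl+(aq), so Q = [Tl+(aq)]^2 / [Pt2+(aq)] = 130 and log Q = 2.113.
Applying E = E° − (RT ln10/nF)·log Q gives +1.53 − (0.0592/2)(2.113) = +1.467 V.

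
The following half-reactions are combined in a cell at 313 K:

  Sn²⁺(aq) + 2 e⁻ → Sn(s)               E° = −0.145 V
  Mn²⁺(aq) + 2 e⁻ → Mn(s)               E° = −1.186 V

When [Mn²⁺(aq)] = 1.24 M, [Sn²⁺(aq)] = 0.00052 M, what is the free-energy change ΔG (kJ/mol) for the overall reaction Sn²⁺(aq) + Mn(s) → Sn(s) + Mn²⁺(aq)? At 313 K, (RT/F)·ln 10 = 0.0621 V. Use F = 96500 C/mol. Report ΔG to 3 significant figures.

The standard cell potential is −0.145 − (−1.186) = +1.041 V, with n = 2 electrons in the balanced equation.
The reaction quotient is [Mn²⁺(aq)] / [Sn²⁺(aq)] = 2.38×10^3; by Nernst, E = +1.041 − (0.0621/2)(3.377) = +0.9361 V.
Then ΔG = −nFE = −2 × 96500 × +0.9361 J/mol = −181 kJ/mol.

−181 kJ/mol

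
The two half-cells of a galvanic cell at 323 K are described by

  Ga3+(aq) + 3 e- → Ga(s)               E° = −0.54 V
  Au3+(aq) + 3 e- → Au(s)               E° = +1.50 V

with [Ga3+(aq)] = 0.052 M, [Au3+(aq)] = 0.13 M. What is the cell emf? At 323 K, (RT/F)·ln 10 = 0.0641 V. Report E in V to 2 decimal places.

Au³⁺/Au is reduced (cathode, E° = +1.50 V) and Ga³⁺/Ga is oxidized (anode).
E°cell = E°cat − E°an = +1.50 − (−0.54) = +2.04 V; n = 3.
Balancing gives Au3+(aq) + Ga(s) → Au(s) + Ga3+(aq); hence Q = [Ga3+(aq)] / [Au3+(aq)] = 0.4 (log Q = −0.398).
E = E° − (0.0641/n)·log Q = +2.04 − (0.0641/3)(−0.398) = +2.05 V.

+2.05 V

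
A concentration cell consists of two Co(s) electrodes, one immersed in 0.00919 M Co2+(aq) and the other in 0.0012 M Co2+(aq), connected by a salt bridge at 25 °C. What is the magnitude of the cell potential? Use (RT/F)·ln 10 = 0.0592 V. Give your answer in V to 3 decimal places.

For a concentration cell E°cell = 0, since both electrodes use the same couple.
The compartment with the higher Co2+(aq) concentration (0.00919 M) acts as the cathode; ions are reduced there and produced at the dilute (0.0012 M) anode.
With n = 2, Ecell = −(0.0592/2)·log([dilute]/[conc]) = −(0.0592/2)·log(0.0012/0.00919) = +0.026 V.

0.026 V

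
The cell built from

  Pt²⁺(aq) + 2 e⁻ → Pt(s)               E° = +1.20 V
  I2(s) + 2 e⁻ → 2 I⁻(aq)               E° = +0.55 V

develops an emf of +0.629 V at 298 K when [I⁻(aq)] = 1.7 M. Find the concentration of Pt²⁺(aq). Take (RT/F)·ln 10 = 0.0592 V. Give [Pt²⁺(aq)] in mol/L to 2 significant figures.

0.068 M

The Pt²⁺/Pt couple has the larger reduction potential, so it is the cathode: E°cell = +1.20 − (+0.55) = +0.65 V and n = 2.
Rearranging E = E° − (0.0592/n)·log Q gives log Q = 2(+0.65 − (+0.629))/0.0592 = 0.709.
Balancing electrons gives Pt²⁺(aq) + 2 I⁻(aq) → Pt(s) + I2(s); thus Q = 1 / ([Pt²⁺(aq)]·[I⁻(aq)]^2).
Substituting the known concentrations and solving, log [Pt²⁺(aq)] = −1.170 and [Pt²⁺(aq)] = 0.068 M.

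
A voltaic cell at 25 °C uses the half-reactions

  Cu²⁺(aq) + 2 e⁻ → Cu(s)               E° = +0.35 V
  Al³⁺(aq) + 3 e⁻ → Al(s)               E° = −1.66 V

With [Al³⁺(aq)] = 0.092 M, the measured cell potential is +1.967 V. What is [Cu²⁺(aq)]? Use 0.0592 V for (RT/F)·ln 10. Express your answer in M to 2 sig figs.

0.0072 M

With Cu²⁺/Cu at the cathode and Al³⁺/Al at the anode, E°cell = +0.35 − (−1.66) = +2.01 V (n = 6).
Since E = E° − (0.0592/n)·log Q, log Q = n(E° − E)/0.0592 = 4.358.
Balancing electrons gives 3 Cu²⁺(aq) + 2 Al(s) → 3 Cu(s) + 2 Al³⁺(aq); thus Q = [Al³⁺(aq)]^2 / [Cu²⁺(aq)]^3.
Solving for the unknown gives log [Cu²⁺(aq)] = −2.143, so [Cu²⁺(aq)] ≈ 0.0072 M.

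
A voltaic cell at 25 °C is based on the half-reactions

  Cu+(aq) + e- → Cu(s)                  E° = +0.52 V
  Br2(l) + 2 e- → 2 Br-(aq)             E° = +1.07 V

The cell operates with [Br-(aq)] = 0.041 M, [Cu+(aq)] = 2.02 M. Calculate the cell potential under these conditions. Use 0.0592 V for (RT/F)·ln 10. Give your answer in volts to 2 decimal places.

Since E°(Br₂/Br⁻) > E°(Cu⁺/Cu), Br₂/Br⁻ serves as the cathode.
E°cell = E°cat − E°an = +1.07 − (+0.52) = +0.55 V; n = 2.
For the overall reaction Br2(l) + 2 Cu(s) → 2 Br-(aq) + 2 Cu+(aq), Q = [Br-(aq)]^2·[Cu+(aq)]^2 = 0.00686, giving log Q = −2.164.
By the Nernst equation, E = +0.55 − (0.0592/2)·(−2.164) = +0.61 V.

+0.61 V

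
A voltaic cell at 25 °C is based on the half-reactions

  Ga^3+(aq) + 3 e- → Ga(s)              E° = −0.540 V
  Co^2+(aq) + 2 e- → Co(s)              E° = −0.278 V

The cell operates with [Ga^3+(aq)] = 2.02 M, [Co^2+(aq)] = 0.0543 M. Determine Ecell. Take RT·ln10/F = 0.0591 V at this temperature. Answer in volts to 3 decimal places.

+0.219 V

The Co²⁺/Co couple has the more positive E°, so it is the cathode; Ga³⁺/Ga is the anode.
E°cell = −0.278 − (−0.540) = +0.262 V, with n = 6 electrons transferred.
For the overall reaction 3 Co^2+(aq) + 2 Ga(s) → 3 Co(s) + 2 Ga^3+(aq), Q = [Ga^3+(aq)]^2 / [Co^2+(aq)]^3 = 2.55×10^4, giving log Q = 4.406.
Applying E = E° − (RT ln10/nF)·log Q gives +0.262 − (0.0591/6)(4.406) = +0.219 V.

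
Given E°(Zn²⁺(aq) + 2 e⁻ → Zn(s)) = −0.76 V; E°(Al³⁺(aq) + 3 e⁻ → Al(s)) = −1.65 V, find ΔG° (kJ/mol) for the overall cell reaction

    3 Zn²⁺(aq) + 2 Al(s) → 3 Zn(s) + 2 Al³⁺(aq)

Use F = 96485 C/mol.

−515 kJ/mol

In the reaction as written Zn²⁺(aq) is reduced, so the Zn²⁺/Zn couple is the cathode and Al³⁺/Al is the anode.
E°cell = −0.76 − (−1.65) = +0.89 V; balancing electrons gives n = 6.
ΔG° = −nFE°cell = −(6)(96485)(+0.89) J/mol = −515 kJ/mol.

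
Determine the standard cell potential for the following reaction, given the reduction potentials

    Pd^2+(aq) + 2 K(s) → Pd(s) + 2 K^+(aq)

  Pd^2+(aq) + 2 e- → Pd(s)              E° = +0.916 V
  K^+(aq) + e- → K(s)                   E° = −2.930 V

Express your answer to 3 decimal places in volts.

+3.846 V

Pd^2+(aq) gains electrons, so the Pd²⁺/Pd couple is the cathode; the K⁺/K couple is the anode.
E°cell = E°(cathode) − E°(anode) = +0.916 − (−2.930) = +3.846 V.
The positive value indicates the reaction is spontaneous as written.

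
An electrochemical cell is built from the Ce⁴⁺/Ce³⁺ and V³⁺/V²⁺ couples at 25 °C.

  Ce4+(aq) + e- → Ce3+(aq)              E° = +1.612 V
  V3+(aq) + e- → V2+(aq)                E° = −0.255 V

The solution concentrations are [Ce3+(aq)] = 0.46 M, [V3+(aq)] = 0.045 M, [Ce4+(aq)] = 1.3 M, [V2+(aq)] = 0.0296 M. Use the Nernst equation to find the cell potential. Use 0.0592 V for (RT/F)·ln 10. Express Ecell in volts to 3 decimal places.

+1.883 V

Ce⁴⁺/Ce³⁺ is reduced (cathode, E° = +1.612 V) and V³⁺/V²⁺ is oxidized (anode).
E°cell = E°cat − E°an = +1.612 − (−0.255) = +1.867 V; n = 1.
The balanced reaction is Ce4+(aq) + V2+(aq) → Ce3+(aq) + V3+(aq), so Q = ([Ce3+(aq)]·[V3+(aq)]) / ([Ce4+(aq)]·[V2+(aq)]) = 0.538 and log Q = −0.269.
E = E° − (0.0592/n)·log Q = +1.867 − (0.0592/1)(−0.269) = +1.883 V.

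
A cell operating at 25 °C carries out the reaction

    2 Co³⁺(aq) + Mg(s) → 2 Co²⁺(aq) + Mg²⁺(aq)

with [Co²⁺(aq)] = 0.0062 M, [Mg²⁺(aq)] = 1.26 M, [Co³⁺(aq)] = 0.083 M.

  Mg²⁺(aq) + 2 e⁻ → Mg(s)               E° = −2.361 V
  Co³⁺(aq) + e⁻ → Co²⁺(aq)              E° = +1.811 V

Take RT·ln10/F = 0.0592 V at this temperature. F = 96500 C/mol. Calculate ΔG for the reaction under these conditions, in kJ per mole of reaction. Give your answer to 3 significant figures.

−817 kJ/mol

With Co³⁺/Co²⁺ reduced at the cathode, E°cell = +1.811 − (−2.361) = +4.172 V and n = 2.
Q = ([Co²⁺(aq)]^2·[Mg²⁺(aq)]) / [Co³⁺(aq)]^2 = 0.00703, so log Q = −2.153 and E = +4.172 − (0.0592/2)(−2.153) = +4.2357 V.
ΔG = −nFE = −(2)(96500)(+4.2357) J/mol = −817 kJ/mol.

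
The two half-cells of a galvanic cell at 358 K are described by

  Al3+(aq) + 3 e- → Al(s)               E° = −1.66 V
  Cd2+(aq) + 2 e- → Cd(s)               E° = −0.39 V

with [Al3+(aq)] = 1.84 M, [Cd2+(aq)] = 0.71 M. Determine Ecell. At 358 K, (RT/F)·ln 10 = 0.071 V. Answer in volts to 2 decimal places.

+1.26 V

Cd²⁺/Cd is reduced (cathode, E° = −0.39 V) and Al³⁺/Al is oxidized (anode).
E°cell = E°cat − E°an = −0.39 − (−1.66) = +1.27 V; n = 6.
Balancing gives 3 Cd2+(aq) + 2 Al(s) → 3 Cd(s) + 2 Al3+(aq); hence Q = [Al3+(aq)]^2 / [Cd2+(aq)]^3 = 9.46 (log Q = 0.976).
Applying E = E° − (RT ln10/nF)·log Q gives +1.27 − (0.071/6)(0.976) = +1.26 V.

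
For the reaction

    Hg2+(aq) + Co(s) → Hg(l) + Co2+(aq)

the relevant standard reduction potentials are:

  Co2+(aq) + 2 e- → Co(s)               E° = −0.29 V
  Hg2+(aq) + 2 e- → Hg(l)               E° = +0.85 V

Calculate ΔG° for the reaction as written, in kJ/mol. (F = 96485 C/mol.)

In the reaction as written Hg2+(aq) is reduced, so the Hg²⁺/Hg couple is the cathode and Co²⁺/Co is the anode.
E°cell = +0.85 − (−0.29) = +1.14 V; balancing electrons gives n = 2.
ΔG° = −nFE°cell = −(2)(96485)(+1.14) J/mol = −220 kJ/mol.

−220 kJ/mol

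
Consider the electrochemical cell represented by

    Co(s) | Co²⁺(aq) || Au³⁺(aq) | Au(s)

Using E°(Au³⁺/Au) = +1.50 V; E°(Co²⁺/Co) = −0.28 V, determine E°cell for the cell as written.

+1.78 V

By convention the left-hand electrode in cell notation is the anode (oxidation) and the right-hand electrode is the cathode (reduction).
E°cell = E°(right) − E°(left) = +1.50 − (−0.28) = +1.78 V.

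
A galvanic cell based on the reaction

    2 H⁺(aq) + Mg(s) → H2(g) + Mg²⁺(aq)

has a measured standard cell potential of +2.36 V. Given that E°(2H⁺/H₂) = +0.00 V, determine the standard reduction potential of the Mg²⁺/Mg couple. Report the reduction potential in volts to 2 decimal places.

In the reaction as written the 2H⁺/H₂ couple is reduced (cathode) and Mg²⁺/Mg is oxidized (anode), so E°cell = E°(2H⁺/H₂) − E°(Mg²⁺/Mg).
E°(Mg²⁺/Mg) = E°(cathode) − E°cell = +0.00 − (+2.36) = −2.36 V.

−2.36 V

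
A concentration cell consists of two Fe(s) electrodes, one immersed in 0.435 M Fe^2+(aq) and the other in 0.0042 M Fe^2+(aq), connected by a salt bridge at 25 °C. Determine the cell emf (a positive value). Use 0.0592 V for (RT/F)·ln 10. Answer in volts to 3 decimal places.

0.060 V

For a concentration cell E°cell = 0, since both electrodes use the same couple.
The compartment with the higher Fe^2+(aq) concentration (0.435 M) acts as the cathode; ions are reduced there and produced at the dilute (0.0042 M) anode.
With n = 2, Ecell = −(0.0592/2)·log([dilute]/[conc]) = −(0.0592/2)·log(0.0042/0.435) = +0.060 V.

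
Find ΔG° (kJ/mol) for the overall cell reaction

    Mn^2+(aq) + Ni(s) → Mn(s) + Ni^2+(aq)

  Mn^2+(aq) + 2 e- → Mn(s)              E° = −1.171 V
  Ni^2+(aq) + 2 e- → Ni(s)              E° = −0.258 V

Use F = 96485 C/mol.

In the reaction as written Mn^2+(aq) is reduced, so the Mn²⁺/Mn couple is the cathode and Ni²⁺/Ni is the anode.
E°cell = −1.171 − (−0.258) = −0.913 V; balancing electrons gives n = 2.
ΔG° = −nFE°cell = −(2)(96485)(−0.913) J/mol = +176 kJ/mol.

+176 kJ/mol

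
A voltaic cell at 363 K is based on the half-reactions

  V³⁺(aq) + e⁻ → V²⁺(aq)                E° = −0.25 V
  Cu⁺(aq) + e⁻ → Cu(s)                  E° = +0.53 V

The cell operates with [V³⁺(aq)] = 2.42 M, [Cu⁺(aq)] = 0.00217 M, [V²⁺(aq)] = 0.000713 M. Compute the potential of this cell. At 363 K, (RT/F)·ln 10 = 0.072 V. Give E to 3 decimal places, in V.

+0.334 V

Since E°(Cu⁺/Cu) > E°(V³⁺/V²⁺), Cu⁺/Cu serves as the cathode.
E°cell = +0.53 − (−0.25) = +0.78 V, with n = 1 electron transferred.
The balanced reaction is Cu⁺(aq) + V²⁺(aq) → Cu(s) + V³⁺(aq), so Q = [V³⁺(aq)] / ([Cu⁺(aq)]·[V²⁺(aq)]) = 1.56×10^6 and log Q = 6.194.
Applying E = E° − (RT ln10/nF)·log Q gives +0.78 − (0.072/1)(6.194) = +0.334 V.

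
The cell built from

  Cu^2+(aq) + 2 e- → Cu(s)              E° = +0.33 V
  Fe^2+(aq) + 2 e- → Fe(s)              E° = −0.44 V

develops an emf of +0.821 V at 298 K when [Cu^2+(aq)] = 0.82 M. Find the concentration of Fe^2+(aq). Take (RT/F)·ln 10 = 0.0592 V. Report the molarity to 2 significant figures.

Cu²⁺/Cu is the cathode (higher E°); E°cell = +0.33 − (−0.44) = +0.77 V with n = 2.
Rearranging E = E° − (0.0592/n)·log Q gives log Q = 2(+0.77 − (+0.821))/0.0592 = −1.723.
For Cu^2+(aq) + Fe(s) → Cu(s) + Fe^2+(aq), the reaction quotient is Q = [Fe^2+(aq)] / [Cu^2+(aq)].
Substituting the known concentrations and solving, log [Fe^2+(aq)] = −1.809 and [Fe^2+(aq)] = 0.016 M.

0.016 M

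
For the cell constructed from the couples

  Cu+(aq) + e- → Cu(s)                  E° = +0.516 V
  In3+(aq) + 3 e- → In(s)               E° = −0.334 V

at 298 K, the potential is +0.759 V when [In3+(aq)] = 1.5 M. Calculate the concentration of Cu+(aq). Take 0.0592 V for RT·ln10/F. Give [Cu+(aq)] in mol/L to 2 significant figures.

Cu⁺/Cu is the cathode (higher E°); E°cell = +0.516 − (−0.334) = +0.850 V with n = 3.
Since E = E° − (0.0592/n)·log Q, log Q = n(E° − E)/0.0592 = 4.611.
For 3 Cu+(aq) + In(s) → 3 Cu(s) + In3+(aq), the reaction quotient is Q = [In3+(aq)] / [Cu+(aq)]^3.
Solving for the unknown gives log [Cu+(aq)] = −1.478, so [Cu+(aq)] ≈ 0.033 M.

0.033 M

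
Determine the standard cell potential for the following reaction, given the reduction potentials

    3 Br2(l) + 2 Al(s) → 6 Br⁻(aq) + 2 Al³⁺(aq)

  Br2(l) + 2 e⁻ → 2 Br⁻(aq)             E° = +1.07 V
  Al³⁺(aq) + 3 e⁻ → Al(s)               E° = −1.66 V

+2.73 V

Br2(l) gains electrons, so the Br₂/Br⁻ couple is the cathode; the Al³⁺/Al couple is the anode.
E°cell = E°(cathode) − E°(anode) = +1.07 − (−1.66) = +2.73 V.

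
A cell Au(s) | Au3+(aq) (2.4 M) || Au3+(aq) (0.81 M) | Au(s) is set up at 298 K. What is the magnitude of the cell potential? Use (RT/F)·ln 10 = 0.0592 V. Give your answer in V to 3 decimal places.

For a concentration cell E°cell = 0, since both electrodes use the same couple.
The compartment with the higher Au3+(aq) concentration (2.4 M) acts as the cathode; ions are reduced there and produced at the dilute (0.81 M) anode.
With n = 3, Ecell = −(0.0592/3)·log([dilute]/[conc]) = −(0.0592/3)·log(0.81/2.4) = +0.009 V.

0.009 V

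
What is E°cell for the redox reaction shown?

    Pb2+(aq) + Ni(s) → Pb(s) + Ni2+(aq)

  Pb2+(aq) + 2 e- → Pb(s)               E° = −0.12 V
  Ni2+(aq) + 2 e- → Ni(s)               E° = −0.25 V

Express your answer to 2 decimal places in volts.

Pb2+(aq) gains electrons, so the Pb²⁺/Pb couple is the cathode; the Ni²⁺/Ni couple is the anode.
E°cell = E°(cathode) − E°(anode) = −0.12 − (−0.25) = +0.13 V.

+0.13 V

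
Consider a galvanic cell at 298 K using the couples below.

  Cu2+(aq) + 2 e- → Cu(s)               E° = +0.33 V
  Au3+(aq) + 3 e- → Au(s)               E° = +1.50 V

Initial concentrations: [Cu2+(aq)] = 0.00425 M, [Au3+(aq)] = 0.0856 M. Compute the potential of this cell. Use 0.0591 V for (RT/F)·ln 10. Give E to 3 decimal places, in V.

The Au³⁺/Au couple has the more positive E°, so it is the cathode; Cu²⁺/Cu is the anode.
E°cell = +1.50 − (+0.33) = +1.17 V, with n = 6 electrons transferred.
Balancing gives 2 Au3+(aq) + 3 Cu(s) → 2 Au(s) + 3 Cu2+(aq); hence Q = [Cu2+(aq)]^3 / [Au3+(aq)]^2 = 1.05×10^−5 (log Q = −4.980).
By the Nernst equation, E = +1.17 − (0.0591/6)·(−4.980) = +1.219 V.

+1.219 V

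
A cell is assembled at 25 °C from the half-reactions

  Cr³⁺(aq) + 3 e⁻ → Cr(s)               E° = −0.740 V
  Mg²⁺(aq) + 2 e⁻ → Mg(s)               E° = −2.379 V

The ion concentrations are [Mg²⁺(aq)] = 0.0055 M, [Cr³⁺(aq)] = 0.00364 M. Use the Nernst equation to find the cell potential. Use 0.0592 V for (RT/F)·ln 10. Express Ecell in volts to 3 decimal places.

Cr³⁺/Cr is reduced (cathode, E° = −0.740 V) and Mg²⁺/Mg is oxidized (anode).
E°cell = E°cat − E°an = −0.740 − (−2.379) = +1.639 V; n = 6.
The balanced reaction is 2 Cr³⁺(aq) + 3 Mg(s) → 2 Cr(s) + 3 Mg²⁺(aq), so Q = [Mg²⁺(aq)]^3 / [Cr³⁺(aq)]^2 = 0.0126 and log Q = −1.901.
E = E° − (0.0592/n)·log Q = +1.639 − (0.0592/6)(−1.901) = +1.658 V.

+1.658 V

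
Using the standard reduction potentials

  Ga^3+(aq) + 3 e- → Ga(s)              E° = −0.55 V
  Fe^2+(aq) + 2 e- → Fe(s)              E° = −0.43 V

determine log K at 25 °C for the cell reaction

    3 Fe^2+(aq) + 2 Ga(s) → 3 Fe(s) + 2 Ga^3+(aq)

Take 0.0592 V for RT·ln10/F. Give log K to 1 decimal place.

The Fe²⁺/Fe couple is reduced (cathode); E°cell = −0.43 − (−0.55) = +0.12 V with n = 6.
At equilibrium E = 0, so log K = nE°cell / 0.0592 = (6)(+0.12) / 0.0592 = 12.2.

log K = 12.2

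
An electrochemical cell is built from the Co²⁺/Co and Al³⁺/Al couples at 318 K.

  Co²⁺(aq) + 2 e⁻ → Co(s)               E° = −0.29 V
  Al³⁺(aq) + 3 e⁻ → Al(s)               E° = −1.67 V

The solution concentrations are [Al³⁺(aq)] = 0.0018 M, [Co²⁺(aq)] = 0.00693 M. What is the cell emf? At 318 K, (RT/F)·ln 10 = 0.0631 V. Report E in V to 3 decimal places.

+1.370 V

The Co²⁺/Co couple has the more positive E°, so it is the cathode; Al³⁺/Al is the anode.
E°cell = −0.29 − (−1.67) = +1.38 V, with n = 6 electrons transferred.
Balancing gives 3 Co²⁺(aq) + 2 Al(s) → 3 Co(s) + 2 Al³⁺(aq); hence Q = [Al³⁺(aq)]^2 / [Co²⁺(aq)]^3 = 9.74 (log Q = 0.988).
E = E° − (0.0631/n)·log Q = +1.38 − (0.0631/6)(0.988) = +1.370 V.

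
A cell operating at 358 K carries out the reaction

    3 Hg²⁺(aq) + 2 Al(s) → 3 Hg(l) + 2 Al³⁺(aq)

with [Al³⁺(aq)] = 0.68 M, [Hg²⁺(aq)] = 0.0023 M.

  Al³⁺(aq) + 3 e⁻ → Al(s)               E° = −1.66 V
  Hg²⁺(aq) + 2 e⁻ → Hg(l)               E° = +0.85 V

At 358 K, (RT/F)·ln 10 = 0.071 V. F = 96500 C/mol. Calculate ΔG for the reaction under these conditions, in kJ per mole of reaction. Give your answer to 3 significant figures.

E°cell = +0.85 − (−1.66) = +2.51 V; the balanced reaction transfers n = 6 electrons.
Q = [Al³⁺(aq)]^2 / [Hg²⁺(aq)]^3 = 3.8×10^7, so log Q = 7.580 and E = +2.51 − (0.071/6)(7.580) = +2.4203 V.
Finally ΔG = −nFE = −(6)(96500 C/mol)(+2.4203 V) = −1400 kJ/mol.

−1400 kJ/mol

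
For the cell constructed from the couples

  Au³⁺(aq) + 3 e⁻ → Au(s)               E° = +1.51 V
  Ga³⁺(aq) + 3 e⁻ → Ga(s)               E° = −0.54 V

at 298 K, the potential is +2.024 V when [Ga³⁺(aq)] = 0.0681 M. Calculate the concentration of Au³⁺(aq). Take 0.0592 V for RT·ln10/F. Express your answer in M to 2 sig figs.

The Au³⁺/Au couple has the larger reduction potential, so it is the cathode: E°cell = +1.51 − (−0.54) = +2.05 V and n = 3.
From the Nernst equation, log Q = n(E° − E)/0.0592 = 3·(+2.05 − (+2.024))/0.0592 = 1.318.
The balanced reaction is Au³⁺(aq) + Ga(s) → Au(s) + Ga³⁺(aq), so Q = [Ga³⁺(aq)] / [Au³⁺(aq)].
Solving for the unknown gives log [Au³⁺(aq)] = −2.485, so [Au³⁺(aq)] ≈ 0.0033 M.

0.0033 M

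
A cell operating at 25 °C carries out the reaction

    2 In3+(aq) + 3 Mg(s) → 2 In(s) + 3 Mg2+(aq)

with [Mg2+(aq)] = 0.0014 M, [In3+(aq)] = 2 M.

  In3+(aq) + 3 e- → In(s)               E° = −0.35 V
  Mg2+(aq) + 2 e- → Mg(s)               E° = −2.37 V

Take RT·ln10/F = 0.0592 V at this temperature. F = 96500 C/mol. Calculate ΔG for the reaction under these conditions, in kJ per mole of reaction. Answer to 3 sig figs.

−1220 kJ/mol

The standard cell potential is −0.35 − (−2.37) = +2.02 V, with n = 6 electrons in the balanced equation.
The reaction quotient is [Mg2+(aq)]^3 / [In3+(aq)]^2 = 6.86×10^−10; by Nernst, E = +2.02 − (0.0592/6)(−9.164) = +2.1104 V.
ΔG = −nFE = −(6)(96500)(+2.1104) J/mol = −1220 kJ/mol.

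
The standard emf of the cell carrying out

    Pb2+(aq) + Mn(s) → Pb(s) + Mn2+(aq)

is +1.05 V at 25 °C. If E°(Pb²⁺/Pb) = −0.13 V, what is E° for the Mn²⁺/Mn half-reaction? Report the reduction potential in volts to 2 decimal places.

−1.18 V

In the reaction as written the Pb²⁺/Pb couple is reduced (cathode) and Mn²⁺/Mn is oxidized (anode), so E°cell = E°(Pb²⁺/Pb) − E°(Mn²⁺/Mn).
E°(Mn²⁺/Mn) = E°(cathode) − E°cell = −0.13 − (+1.05) = −1.18 V.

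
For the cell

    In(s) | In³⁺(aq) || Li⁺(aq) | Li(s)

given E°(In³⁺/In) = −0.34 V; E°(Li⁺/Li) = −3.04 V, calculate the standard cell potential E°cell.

By convention the left-hand electrode in cell notation is the anode (oxidation) and the right-hand electrode is the cathode (reduction).
E°cell = E°(right) − E°(left) = −3.04 − (−0.34) = −2.70 V.
The negative sign shows that, as written, the cell would require an external voltage to drive the reaction.

−2.70 V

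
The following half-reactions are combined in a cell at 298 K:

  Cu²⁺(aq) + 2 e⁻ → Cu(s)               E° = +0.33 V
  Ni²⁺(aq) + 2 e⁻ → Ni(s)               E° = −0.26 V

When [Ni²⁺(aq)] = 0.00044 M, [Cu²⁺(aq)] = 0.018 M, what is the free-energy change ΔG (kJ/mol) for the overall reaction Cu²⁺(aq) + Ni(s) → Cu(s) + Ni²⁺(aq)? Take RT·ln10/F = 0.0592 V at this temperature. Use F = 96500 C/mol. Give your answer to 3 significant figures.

−123 kJ/mol

E°cell = +0.33 − (−0.26) = +0.59 V; the balanced reaction transfers n = 2 electrons.
The reaction quotient is [Ni²⁺(aq)] / [Cu²⁺(aq)] = 0.0244; by Nernst, E = +0.59 − (0.0592/2)(−1.612) = +0.6377 V.
Then ΔG = −nFE = −2 × 96500 × +0.6377 J/mol = −123 kJ/mol.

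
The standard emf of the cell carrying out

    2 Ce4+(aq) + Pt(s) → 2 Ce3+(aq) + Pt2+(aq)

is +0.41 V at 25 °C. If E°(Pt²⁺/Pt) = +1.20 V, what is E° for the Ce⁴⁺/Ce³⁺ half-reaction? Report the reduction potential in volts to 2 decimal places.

+1.61 V

In the reaction as written the Ce⁴⁺/Ce³⁺ couple is reduced (cathode) and Pt²⁺/Pt is oxidized (anode), so E°cell = E°(Ce⁴⁺/Ce³⁺) − E°(Pt²⁺/Pt).
E°(Ce⁴⁺/Ce³⁺) = E°cell + E°(anode) = +0.41 + (+1.20) = +1.61 V.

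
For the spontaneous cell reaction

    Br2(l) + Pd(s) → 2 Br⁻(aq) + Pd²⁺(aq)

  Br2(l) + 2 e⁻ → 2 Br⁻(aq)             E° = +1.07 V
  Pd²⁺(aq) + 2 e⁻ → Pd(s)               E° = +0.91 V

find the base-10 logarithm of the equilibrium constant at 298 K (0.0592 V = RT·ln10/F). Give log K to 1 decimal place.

The Br₂/Br⁻ couple is reduced (cathode); E°cell = +1.07 − (+0.91) = +0.16 V with n = 2.
At equilibrium E = 0, so log K = nE°cell / 0.0592 = (2)(+0.16) / 0.0592 = 5.4.

log K = 5.4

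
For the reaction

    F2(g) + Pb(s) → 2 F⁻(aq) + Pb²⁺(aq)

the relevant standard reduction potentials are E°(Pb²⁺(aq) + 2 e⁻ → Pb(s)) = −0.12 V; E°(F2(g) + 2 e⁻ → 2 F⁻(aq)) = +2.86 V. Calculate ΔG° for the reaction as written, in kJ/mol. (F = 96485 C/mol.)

In the reaction as written F2(g) is reduced, so the F₂/F⁻ couple is the cathode and Pb²⁺/Pb is the anode.
E°cell = +2.86 − (−0.12) = +2.98 V; balancing electrons gives n = 2.
ΔG° = −nFE°cell = −(2)(96485)(+2.98) J/mol = −575 kJ/mol.

−575 kJ/mol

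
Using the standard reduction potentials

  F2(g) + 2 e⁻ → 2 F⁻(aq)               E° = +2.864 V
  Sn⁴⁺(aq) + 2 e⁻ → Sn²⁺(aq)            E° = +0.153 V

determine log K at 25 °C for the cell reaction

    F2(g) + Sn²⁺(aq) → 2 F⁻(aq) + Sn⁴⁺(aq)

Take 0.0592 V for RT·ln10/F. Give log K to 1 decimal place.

The F₂/F⁻ couple is reduced (cathode); E°cell = +2.864 − (+0.153) = +2.711 V with n = 2.
At equilibrium E = 0, so log K = nE°cell / 0.0592 = (2)(+2.711) / 0.0592 = 91.6.

log K = 91.6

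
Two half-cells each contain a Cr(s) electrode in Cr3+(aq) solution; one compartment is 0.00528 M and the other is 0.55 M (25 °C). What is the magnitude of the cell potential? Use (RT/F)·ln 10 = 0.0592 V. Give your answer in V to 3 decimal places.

0.040 V

For a concentration cell E°cell = 0, since both electrodes use the same couple.
The compartment with the higher Cr3+(aq) concentration (0.55 M) acts as the cathode; ions are reduced there and produced at the dilute (0.00528 M) anode.
With n = 3, Ecell = −(0.0592/3)·log([dilute]/[conc]) = −(0.0592/3)·log(0.00528/0.55) = +0.040 V.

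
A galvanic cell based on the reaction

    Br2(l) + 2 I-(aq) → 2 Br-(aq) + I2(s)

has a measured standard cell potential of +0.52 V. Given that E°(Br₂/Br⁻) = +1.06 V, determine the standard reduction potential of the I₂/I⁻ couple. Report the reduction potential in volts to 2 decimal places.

+0.54 V

In the reaction as written the Br₂/Br⁻ couple is reduced (cathode) and I₂/I⁻ is oxidized (anode), so E°cell = E°(Br₂/Br⁻) − E°(I₂/I⁻).
E°(I₂/I⁻) = E°(cathode) − E°cell = +1.06 − (+0.52) = +0.54 V.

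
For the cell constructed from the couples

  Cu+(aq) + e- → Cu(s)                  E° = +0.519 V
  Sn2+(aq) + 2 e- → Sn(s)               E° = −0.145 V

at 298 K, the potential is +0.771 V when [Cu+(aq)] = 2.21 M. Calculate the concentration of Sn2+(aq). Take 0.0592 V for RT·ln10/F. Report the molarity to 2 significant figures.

Cu⁺/Cu is the cathode (higher E°); E°cell = +0.519 − (−0.145) = +0.664 V with n = 2.
Since E = E° − (0.0592/n)·log Q, log Q = n(E° − E)/0.0592 = −3.615.
For 2 Cu+(aq) + Sn(s) → 2 Cu(s) + Sn2+(aq), the reaction quotient is Q = [Sn2+(aq)] / [Cu+(aq)]^2.
Solving for the unknown gives log [Sn2+(aq)] = −2.926, so [Sn2+(aq)] ≈ 0.0012 M.

0.0012 M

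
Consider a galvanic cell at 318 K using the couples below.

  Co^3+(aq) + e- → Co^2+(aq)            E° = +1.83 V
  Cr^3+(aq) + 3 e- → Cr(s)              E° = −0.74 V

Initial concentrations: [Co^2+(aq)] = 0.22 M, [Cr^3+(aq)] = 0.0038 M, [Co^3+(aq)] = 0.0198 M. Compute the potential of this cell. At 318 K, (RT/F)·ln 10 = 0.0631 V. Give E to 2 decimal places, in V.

Since E°(Co³⁺/Co²⁺) > E°(Cr³⁺/Cr), Co³⁺/Co²⁺ serves as the cathode.
E°cell = +1.83 − (−0.74) = +2.57 V, with n = 3 electrons transferred.
Balancing gives 3 Co^3+(aq) + Cr(s) → 3 Co^2+(aq) + Cr^3+(aq); hence Q = ([Co^2+(aq)]^3·[Cr^3+(aq)]) / [Co^3+(aq)]^3 = 5.21 (log Q = 0.717).
Applying E = E° − (RT ln10/nF)·log Q gives +2.57 − (0.0631/3)(0.717) = +2.55 V.

+2.55 V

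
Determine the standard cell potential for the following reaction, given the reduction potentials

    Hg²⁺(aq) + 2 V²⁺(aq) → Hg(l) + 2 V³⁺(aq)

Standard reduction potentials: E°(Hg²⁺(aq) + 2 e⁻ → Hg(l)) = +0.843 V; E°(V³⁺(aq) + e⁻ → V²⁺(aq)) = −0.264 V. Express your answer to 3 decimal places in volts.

+1.107 V

Hg²⁺(aq) gains electrons, so the Hg²⁺/Hg couple is the cathode; the V³⁺/V²⁺ couple is the anode.
E°cell = E°(cathode) − E°(anode) = +0.843 − (−0.264) = +1.107 V.
The positive value indicates the reaction is spontaneous as written.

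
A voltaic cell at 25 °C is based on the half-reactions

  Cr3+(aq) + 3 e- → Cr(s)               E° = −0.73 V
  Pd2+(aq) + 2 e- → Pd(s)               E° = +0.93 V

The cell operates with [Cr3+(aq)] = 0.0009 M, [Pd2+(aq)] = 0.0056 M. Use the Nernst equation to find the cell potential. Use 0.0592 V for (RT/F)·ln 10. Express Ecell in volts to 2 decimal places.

+1.65 V

The Pd²⁺/Pd couple has the more positive E°, so it is the cathode; Cr³⁺/Cr is the anode.
E°cell = +0.93 − (−0.73) = +1.66 V, with n = 6 electrons transferred.
For the overall reaction 3 Pd2+(aq) + 2 Cr(s) → 3 Pd(s) + 2 Cr3+(aq), Q = [Cr3+(aq)]^2 / [Pd2+(aq)]^3 = 4.61, giving log Q = 0.664.
By the Nernst equation, E = +1.66 − (0.0592/6)·(0.664) = +1.65 V.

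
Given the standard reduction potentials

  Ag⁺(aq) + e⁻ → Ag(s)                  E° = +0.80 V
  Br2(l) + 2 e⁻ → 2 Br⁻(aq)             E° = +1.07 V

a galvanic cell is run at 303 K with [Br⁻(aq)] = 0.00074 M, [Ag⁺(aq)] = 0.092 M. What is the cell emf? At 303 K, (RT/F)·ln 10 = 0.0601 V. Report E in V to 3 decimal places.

+0.520 V

Since E°(Br₂/Br⁻) > E°(Ag⁺/Ag), Br₂/Br⁻ serves as the cathode.
E°cell = +1.07 − (+0.80) = +0.27 V, with n = 2 electrons transferred.
For the overall reaction Br2(l) + 2 Ag(s) → 2 Br⁻(aq) + 2 Ag⁺(aq), Q = [Br⁻(aq)]^2·[Ag⁺(aq)]^2 = 4.63×10^−9, giving log Q = −8.334.
By the Nernst equation, E = +0.27 − (0.0601/2)·(−8.334) = +0.520 V.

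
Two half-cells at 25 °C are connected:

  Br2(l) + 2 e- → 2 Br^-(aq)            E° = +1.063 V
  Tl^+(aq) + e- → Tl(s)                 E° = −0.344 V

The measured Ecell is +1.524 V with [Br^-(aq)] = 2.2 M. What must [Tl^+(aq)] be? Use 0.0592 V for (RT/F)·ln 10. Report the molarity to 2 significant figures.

With Br₂/Br⁻ at the cathode and Tl⁺/Tl at the anode, E°cell = +1.063 − (−0.344) = +1.407 V (n = 2).
Since E = E° − (0.0592/n)·log Q, log Q = n(E° − E)/0.0592 = −3.953.
Balancing electrons gives Br2(l) + 2 Tl(s) → 2 Br^-(aq) + 2 Tl^+(aq); thus Q = [Br^-(aq)]^2·[Tl^+(aq)]^2.
Isolating [Tl^+(aq)] in Q = 10^{−3.953} yields log [Tl^+(aq)] = −2.319, i.e. 0.0048 M.

0.0048 M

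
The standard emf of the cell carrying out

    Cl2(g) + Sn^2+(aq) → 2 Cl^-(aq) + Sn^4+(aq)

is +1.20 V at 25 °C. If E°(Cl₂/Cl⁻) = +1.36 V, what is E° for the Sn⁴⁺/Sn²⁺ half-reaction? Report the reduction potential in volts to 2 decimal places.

In the reaction as written the Cl₂/Cl⁻ couple is reduced (cathode) and Sn⁴⁺/Sn²⁺ is oxidized (anode), so E°cell = E°(Cl₂/Cl⁻) − E°(Sn⁴⁺/Sn²⁺).
E°(Sn⁴⁺/Sn²⁺) = E°(cathode) − E°cell = +1.36 − (+1.20) = +0.16 V.

+0.16 V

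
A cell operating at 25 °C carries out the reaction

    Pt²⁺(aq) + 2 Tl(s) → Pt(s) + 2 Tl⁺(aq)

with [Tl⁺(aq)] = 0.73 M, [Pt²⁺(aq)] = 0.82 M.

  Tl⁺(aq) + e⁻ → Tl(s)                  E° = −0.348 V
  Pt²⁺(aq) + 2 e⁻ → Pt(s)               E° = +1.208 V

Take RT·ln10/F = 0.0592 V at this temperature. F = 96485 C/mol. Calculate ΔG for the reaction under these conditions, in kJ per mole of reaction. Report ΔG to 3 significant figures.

E°cell = +1.208 − (−0.348) = +1.556 V; the balanced reaction transfers n = 2 electrons.
Q = [Tl⁺(aq)]^2 / [Pt²⁺(aq)] = 0.65, so log Q = −0.187 and E = +1.556 − (0.0592/2)(−0.187) = +1.5615 V.
ΔG = −nFE = −(2)(96485)(+1.5615) J/mol = −301 kJ/mol.

−301 kJ/mol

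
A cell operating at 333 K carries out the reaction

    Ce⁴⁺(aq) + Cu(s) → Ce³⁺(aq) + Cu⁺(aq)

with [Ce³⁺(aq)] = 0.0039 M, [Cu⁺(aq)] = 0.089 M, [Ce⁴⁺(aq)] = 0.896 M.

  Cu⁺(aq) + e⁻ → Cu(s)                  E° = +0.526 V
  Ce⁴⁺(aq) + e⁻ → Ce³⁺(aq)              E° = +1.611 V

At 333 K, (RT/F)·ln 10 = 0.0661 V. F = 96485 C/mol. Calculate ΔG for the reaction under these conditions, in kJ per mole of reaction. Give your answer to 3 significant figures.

−126 kJ/mol

With Ce⁴⁺/Ce³⁺ reduced at the cathode, E°cell = +1.611 − (+0.526) = +1.085 V and n = 1.
Q = ([Ce³⁺(aq)]·[Cu⁺(aq)]) / [Ce⁴⁺(aq)] = 0.000387, so log Q = −3.412 and E = +1.085 − (0.0661/1)(−3.412) = +1.3105 V.
Then ΔG = −nFE = −1 × 96485 × +1.3105 J/mol = −126 kJ/mol.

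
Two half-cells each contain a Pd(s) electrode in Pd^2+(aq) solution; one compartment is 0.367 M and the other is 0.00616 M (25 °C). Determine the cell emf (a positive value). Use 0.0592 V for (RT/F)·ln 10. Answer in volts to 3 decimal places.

0.053 V

For a concentration cell E°cell = 0, since both electrodes use the same couple.
The compartment with the higher Pd^2+(aq) concentration (0.367 M) acts as the cathode; ions are reduced there and produced at the dilute (0.00616 M) anode.
With n = 2, Ecell = −(0.0592/2)·log([dilute]/[conc]) = −(0.0592/2)·log(0.00616/0.367) = +0.053 V.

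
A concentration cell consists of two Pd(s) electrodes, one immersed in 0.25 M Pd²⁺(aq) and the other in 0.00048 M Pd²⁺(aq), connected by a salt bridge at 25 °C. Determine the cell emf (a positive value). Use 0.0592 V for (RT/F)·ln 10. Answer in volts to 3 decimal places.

For a concentration cell E°cell = 0, since both electrodes use the same couple.
The compartment with the higher Pd²⁺(aq) concentration (0.25 M) acts as the cathode; ions are reduced there and produced at the dilute (0.00048 M) anode.
With n = 2, Ecell = −(0.0592/2)·log([dilute]/[conc]) = −(0.0592/2)·log(0.00048/0.25) = +0.080 V.

0.080 V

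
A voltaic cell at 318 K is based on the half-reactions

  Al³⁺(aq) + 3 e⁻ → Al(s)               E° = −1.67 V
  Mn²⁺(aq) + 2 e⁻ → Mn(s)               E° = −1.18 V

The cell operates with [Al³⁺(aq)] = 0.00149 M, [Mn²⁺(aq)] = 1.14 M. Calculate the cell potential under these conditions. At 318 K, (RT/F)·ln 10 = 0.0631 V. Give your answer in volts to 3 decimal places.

Mn²⁺/Mn is reduced (cathode, E° = −1.18 V) and Al³⁺/Al is oxidized (anode).
E°cell = E°cat − E°an = −1.18 − (−1.67) = +0.49 V; n = 6.
For the overall reaction 3 Mn²⁺(aq) + 2 Al(s) → 3 Mn(s) + 2 Al³⁺(aq), Q = [Al³⁺(aq)]^2 / [Mn²⁺(aq)]^3 = 1.5×10^−6, giving log Q = −5.824.
E = E° − (0.0631/n)·log Q = +0.49 − (0.0631/6)(−5.824) = +0.551 V.

+0.551 V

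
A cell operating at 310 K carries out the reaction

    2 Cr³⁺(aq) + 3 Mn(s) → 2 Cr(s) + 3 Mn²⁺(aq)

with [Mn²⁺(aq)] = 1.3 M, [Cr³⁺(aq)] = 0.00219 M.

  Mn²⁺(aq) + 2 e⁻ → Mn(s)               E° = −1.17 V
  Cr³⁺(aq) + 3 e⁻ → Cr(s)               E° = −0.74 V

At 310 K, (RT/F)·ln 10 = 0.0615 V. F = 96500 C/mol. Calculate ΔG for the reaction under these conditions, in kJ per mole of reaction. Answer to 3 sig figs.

E°cell = −0.74 − (−1.17) = +0.43 V; the balanced reaction transfers n = 6 electrons.
Q = [Mn²⁺(aq)]^3 / [Cr³⁺(aq)]^2 = 4.58×10^5, so log Q = 5.661 and E = +0.43 − (0.0615/6)(5.661) = +0.3720 V.
Finally ΔG = −nFE = −(6)(96500 C/mol)(+0.3720 V) = −215 kJ/mol.

−215 kJ/mol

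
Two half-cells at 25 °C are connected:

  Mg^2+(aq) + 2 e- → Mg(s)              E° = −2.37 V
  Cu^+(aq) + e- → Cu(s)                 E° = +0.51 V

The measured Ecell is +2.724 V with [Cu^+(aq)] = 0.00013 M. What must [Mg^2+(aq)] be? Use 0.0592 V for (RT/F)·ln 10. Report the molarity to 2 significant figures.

With Cu⁺/Cu at the cathode and Mg²⁺/Mg at the anode, E°cell = +0.51 − (−2.37) = +2.88 V (n = 2).
Rearranging E = E° − (0.0592/n)·log Q gives log Q = 2(+2.88 − (+2.724))/0.0592 = 5.270.
For 2 Cu^+(aq) + Mg(s) → 2 Cu(s) + Mg^2+(aq), the reaction quotient is Q = [Mg^2+(aq)] / [Cu^+(aq)]^2.
Isolating [Mg^2+(aq)] in Q = 10^{5.270} yields log [Mg^2+(aq)] = −2.502, i.e. 0.0031 M.

0.0031 M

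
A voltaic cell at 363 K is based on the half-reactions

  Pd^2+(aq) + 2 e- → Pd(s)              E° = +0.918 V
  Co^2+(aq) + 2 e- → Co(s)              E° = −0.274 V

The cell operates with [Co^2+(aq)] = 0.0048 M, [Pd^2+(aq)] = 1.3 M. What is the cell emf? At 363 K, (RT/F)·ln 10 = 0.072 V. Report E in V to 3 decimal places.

Since E°(Pd²⁺/Pd) > E°(Co²⁺/Co), Pd²⁺/Pd serves as the cathode.
E°cell = E°cat − E°an = +0.918 − (−0.274) = +1.192 V; n = 2.
For the overall reaction Pd^2+(aq) + Co(s) → Pd(s) + Co^2+(aq), Q = [Co^2+(aq)] / [Pd^2+(aq)] = 0.00369, giving log Q = −2.433.
Applying E = E° − (RT ln10/nF)·log Q gives +1.192 − (0.072/2)(−2.433) = +1.280 V.

+1.280 V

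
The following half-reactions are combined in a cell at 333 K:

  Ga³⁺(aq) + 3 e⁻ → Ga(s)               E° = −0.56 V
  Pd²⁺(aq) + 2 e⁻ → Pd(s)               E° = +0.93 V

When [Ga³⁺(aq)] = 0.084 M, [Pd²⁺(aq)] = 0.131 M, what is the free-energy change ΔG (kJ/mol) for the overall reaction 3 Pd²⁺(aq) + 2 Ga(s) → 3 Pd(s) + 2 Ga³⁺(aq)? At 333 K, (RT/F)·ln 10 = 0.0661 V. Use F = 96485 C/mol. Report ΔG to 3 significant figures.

−859 kJ/mol

With Pd²⁺/Pd reduced at the cathode, E°cell = +0.93 − (−0.56) = +1.49 V and n = 6.
Here Q = [Ga³⁺(aq)]^2 / [Pd²⁺(aq)]^3 = 3.14 (log Q = 0.497), giving E = +1.49 − (0.0661/6)·(0.497) = +1.4845 V.
Then ΔG = −nFE = −6 × 96485 × +1.4845 J/mol = −859 kJ/mol.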